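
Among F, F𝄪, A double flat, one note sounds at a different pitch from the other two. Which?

In 12-tone equal temperament, enharmonic equivalents share a pitch class. F is pitch class 5; F## is pitch class 7; Abb is pitch class 7.
F## and Abb share pitch class 7, while F is pitch class 5.

F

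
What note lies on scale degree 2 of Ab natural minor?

The Ab natural minor scale runs Ab Bb Cb Db Eb Fb Gb.
Degree 2 is Bb.

Bb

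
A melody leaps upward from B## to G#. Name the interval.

diminished sixth

The letter names run B→G, a span of 5 letter steps, so the interval is some kind of sixth.
B## to G# is 7 semitones. A major sixth is 9, so 7 makes it diminished.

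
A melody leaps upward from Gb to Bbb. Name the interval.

minor third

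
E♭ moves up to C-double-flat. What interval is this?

diminished sixth

Counting letters E–F–G–A–B–C gives a sixth.
Eb→Cbb = 7 semitones, 2 narrower than the major sixth (9), so diminished.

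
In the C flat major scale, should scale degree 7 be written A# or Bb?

Each scale degree takes a distinct letter name. Degree 7 of a scale on C must use the letter B.
Bb and A# are enharmonically the same pitch, but only Bb uses the letter B, so it is the correct spelling here.

Bb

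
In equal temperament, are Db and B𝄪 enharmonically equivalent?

Db = pitch class 1 and B## = pitch class 1 — the same pitch class, so they are enharmonic equivalents.

Yes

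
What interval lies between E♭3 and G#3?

augmented third

The letter names run E→G, a span of 2 letter steps, so the interval is some kind of third.
Eb to G# is 5 semitones. A major third is 4, so 5 makes it augmented.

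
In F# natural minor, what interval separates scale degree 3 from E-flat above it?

diminished fifth

Scale degree 3 of F# natural minor is A.
A up to Eb: letters A→E make it a fifth; 6 semitones makes it diminished.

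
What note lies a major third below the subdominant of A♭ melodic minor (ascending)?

Bbb

The subdominant of Ab melodic minor (ascending) is Db.
A major third (4 semitones) below Db lands on the letter B, giving Bbb.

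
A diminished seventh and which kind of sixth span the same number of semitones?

A diminished seventh spans 9 semitones.
A sixth spanning 9 semitones is major (the major sixth is 9).

major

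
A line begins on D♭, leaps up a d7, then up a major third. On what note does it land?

Ebb

A diminished seventh up from Db is Cbb (letter C, 9 semitones up).
A major third up from Cbb is Ebb (letter E, 4 semitones up).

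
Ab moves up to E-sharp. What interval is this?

doubly augmented fifth

The letter names run A→E, a span of 4 letter steps, so the interval is some kind of fifth.
Ab to E# is 9 semitones. A perfect fifth is 7, so 9 makes it doubly augmented.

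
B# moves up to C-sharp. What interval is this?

minor second

Counting letters B–C gives a second.
B#→C# = 1 semitone, 1 narrower than the major second (2), so minor.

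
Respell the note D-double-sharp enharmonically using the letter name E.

E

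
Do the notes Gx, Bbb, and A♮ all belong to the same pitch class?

G## = pitch class 9 and Bbb = pitch class 9 and A = pitch class 9 — the same pitch class, so they are enharmonic equivalents.

Yes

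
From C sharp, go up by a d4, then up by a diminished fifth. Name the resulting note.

Cb

A diminished fourth up from C# is F (letter F, 4 semitones up).
A diminished fifth up from F is Cb (letter C, 6 semitones up).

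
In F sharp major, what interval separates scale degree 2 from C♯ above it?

perfect fourth

Scale degree 2 of F# major is G#.
G# up to C#: letters G→C make it a fourth; 5 semitones makes it perfect.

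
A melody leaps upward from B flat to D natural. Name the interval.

The letter names run B→D, a span of 2 letter steps, so the interval is some kind of third.
Bb to D is 4 semitones. A major third is 4, so 4 makes it major.

major third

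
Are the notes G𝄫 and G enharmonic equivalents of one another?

No

Two spellings are enharmonically equivalent only if they share a pitch class.
Here Gbb → 5, G → 7; 5 ≠ 7, so they are not.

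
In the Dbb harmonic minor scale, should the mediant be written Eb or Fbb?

Each scale degree takes a distinct letter name. Degree 3 of a scale on D must use the letter F.
Fbb and Eb are enharmonically the same pitch, but only Fbb uses the letter F, so it is the correct spelling here.

Fbb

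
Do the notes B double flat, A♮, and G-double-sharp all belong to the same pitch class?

Bbb = pitch class 9 and A = pitch class 9 and G## = pitch class 9 — the same pitch class, so they are enharmonic equivalents.

Yes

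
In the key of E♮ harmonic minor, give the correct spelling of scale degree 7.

Degree 7 takes the letter 6 steps above E, which is D.
In harmonic minor, degree 7 sits 11 semitones above the tonic. E + 11 semitones is pitch class 3, spelled on D as D#.

D#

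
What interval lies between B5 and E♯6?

augmented fourth

The letter names run B→E, a span of 3 letter steps, so the interval is some kind of fourth.
B to E# is 6 semitones. A perfect fourth is 5, so 6 makes it augmented.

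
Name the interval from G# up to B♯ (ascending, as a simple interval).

major third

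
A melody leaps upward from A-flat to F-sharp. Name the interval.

augmented sixth

The letter names run A→F, a span of 5 letter steps, so the interval is some kind of sixth.
Ab to F# is 10 semitones. A major sixth is 9, so 10 makes it augmented.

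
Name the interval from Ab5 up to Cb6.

minor third

The letter names run A→C, a span of 2 letter steps, so the interval is some kind of third.
Ab to Cb is 3 semitones. A major third is 4, so 3 makes it minor.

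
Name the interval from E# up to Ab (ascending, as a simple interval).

Counting letters E–F–G–A gives a fourth.
E#→Ab = 3 semitones, 2 narrower than the perfect fourth (5), so doubly diminished.

doubly diminished fourth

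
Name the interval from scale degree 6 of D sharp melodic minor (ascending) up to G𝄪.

Scale degree 6 of D# melodic minor (ascending) is B#.
B# up to G##: letters B→G make it a sixth; 9 semitones makes it major.

major sixth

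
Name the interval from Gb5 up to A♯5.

The letter names run G→A, a span of 1 letter step, so the interval is some kind of second.
Gb to A# is 4 semitones. A major second is 2, so 4 makes it doubly augmented.

doubly augmented second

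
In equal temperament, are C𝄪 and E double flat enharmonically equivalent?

C## = pitch class 2 and Ebb = pitch class 2 — the same pitch class, so they are enharmonic equivalents.

Yes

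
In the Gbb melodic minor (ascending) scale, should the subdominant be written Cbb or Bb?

Cbb

Each scale degree takes a distinct letter name. Degree 4 of a scale on G must use the letter C.
Cbb and Bb are enharmonically the same pitch, but only Cbb uses the letter C, so it is the correct spelling here.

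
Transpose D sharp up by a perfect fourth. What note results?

G#

D up a perfect fourth is G, so the target letter is G.
From D#, a perfect fourth is 5 semitones up: G#.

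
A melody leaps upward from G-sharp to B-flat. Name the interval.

The letter names run G→B, a span of 2 letter steps, so the interval is some kind of third.
G# to Bb is 2 semitones. A major third is 4, so 2 makes it diminished.

diminished third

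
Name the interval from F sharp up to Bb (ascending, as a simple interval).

diminished fourth

The letter names run F→B, a span of 3 letter steps, so the interval is some kind of fourth.
F# to Bb is 4 semitones. A perfect fourth is 5, so 4 makes it diminished.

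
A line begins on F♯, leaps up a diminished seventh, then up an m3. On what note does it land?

Gb

A diminished seventh up from F# is Eb (letter E, 9 semitones up).
A minor third up from Eb is Gb (letter G, 3 semitones up).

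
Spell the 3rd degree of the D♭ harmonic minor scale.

Fb

Degree 3 takes the letter 2 steps above D, which is F.
In harmonic minor, degree 3 sits 3 semitones above the tonic. Db + 3 semitones is pitch class 4, spelled on F as Fb.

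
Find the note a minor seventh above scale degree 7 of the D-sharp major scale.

Scale degree 7 of D# major is C##.
A minor seventh (10 semitones) above C## lands on the letter B, giving B#.

B#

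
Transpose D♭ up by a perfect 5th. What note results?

A fifth above D lands on the letter A.
A perfect fifth spans 7 semitones, so Db moves to pitch class 8. On the letter A that is Ab.

Ab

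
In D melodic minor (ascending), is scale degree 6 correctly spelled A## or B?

Each scale degree takes a distinct letter name. Degree 6 of a scale on D must use the letter B.
B and A## are enharmonically the same pitch, but only B uses the letter B, so it is the correct spelling here.

B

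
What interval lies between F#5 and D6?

minor sixth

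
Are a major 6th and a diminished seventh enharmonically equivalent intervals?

A major sixth spans 9 semitones; a diminished seventh spans 9.
They are enharmonically equivalent.

Yes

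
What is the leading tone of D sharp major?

C##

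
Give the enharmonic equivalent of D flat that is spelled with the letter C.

C#

Plain C sits 1 semitone below Db, so on the letter C the same pitch needs a sharp: C#.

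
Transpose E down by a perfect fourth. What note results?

B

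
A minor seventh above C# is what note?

B

A seventh above C lands on the letter B.
A minor seventh spans 10 semitones, so C# moves to pitch class 11. On the letter B that is B.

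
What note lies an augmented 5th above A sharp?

E##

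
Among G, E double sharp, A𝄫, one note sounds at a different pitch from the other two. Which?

In 12-tone equal temperament, enharmonic equivalents share a pitch class. G is pitch class 7; E## is pitch class 6; Abb is pitch class 7.
G and Abb share pitch class 7, while E## is pitch class 6.

E##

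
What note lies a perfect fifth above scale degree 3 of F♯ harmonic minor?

Scale degree 3 of F# harmonic minor is A.
A perfect fifth (7 semitones) above A lands on the letter E, giving E.

E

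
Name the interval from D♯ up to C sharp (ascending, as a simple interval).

minor seventh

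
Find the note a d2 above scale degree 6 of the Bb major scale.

Scale degree 6 of Bb major is G.
A diminished second (0 semitones) above G lands on the letter A, giving Abb.

Abb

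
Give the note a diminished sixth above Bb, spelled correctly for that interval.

Gbb

A sixth above B lands on the letter G.
A diminished sixth spans 7 semitones, so Bb moves to pitch class 5. On the letter G that is Gbb.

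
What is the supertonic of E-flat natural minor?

F

The Eb natural minor scale runs Eb F Gb Ab Bb Cb Db.
Degree 2 is F.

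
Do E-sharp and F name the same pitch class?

E# is pitch class 5; F is pitch class 5.
All spellings map to pitch class 5, so they are enharmonically equivalent.

Yes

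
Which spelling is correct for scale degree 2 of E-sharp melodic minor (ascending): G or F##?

F##

Each scale degree takes a distinct letter name. Degree 2 of a scale on E must use the letter F.
F## and G are enharmonically the same pitch, but only F## uses the letter F, so it is the correct spelling here.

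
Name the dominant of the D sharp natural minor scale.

The D# natural minor scale runs D# E# F# G# A# B C#.
Degree 5 is A#.

A#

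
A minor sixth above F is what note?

F up a major sixth is D, so the target letter is D.
From F, a minor sixth is 8 semitones up: Db.

Db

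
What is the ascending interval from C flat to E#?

The letter names run C→E, a span of 2 letter steps, so the interval is some kind of third.
Cb to E# is 6 semitones. A major third is 4, so 6 makes it doubly augmented.

doubly augmented third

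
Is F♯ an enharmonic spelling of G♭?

F# = pitch class 6 and Gb = pitch class 6 — the same pitch class, so they are enharmonic equivalents.

Yes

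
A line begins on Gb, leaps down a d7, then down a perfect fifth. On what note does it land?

D

A diminished seventh down from Gb is A (letter A, 9 semitones down).
A perfect fifth down from A is D (letter D, 7 semitones down).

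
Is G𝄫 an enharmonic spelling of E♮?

No

Two spellings are enharmonically equivalent only if they share a pitch class.
Here Gbb → 5, E → 4; 4 ≠ 5, so they are not.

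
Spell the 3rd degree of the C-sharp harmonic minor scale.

Degree 3 takes the letter 2 steps above C, which is E.
In harmonic minor, degree 3 sits 3 semitones above the tonic. C# + 3 semitones is pitch class 4, spelled on E as E.

E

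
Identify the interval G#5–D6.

The letter names run G→D, a span of 4 letter steps, so the interval is some kind of fifth.
G# to D is 6 semitones. A perfect fifth is 7, so 6 makes it diminished.

diminished fifth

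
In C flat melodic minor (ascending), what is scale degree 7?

The Cb melodic minor (ascending) scale runs Cb Db Ebb Fb Gb Ab Bb.
Degree 7 is Bb.

Bb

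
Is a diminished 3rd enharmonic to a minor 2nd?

A diminished third spans 2 semitones; a minor second spans 1.
The spans differ, so they are not enharmonic equivalents.

No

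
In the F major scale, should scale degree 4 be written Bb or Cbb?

Bb

Each scale degree takes a distinct letter name. Degree 4 of a scale on F must use the letter B.
Bb and Cbb are enharmonically the same pitch, but only Bb uses the letter B, so it is the correct spelling here.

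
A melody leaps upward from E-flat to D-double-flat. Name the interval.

The letter names run E→D, a span of 6 letter steps, so the interval is some kind of seventh.
Eb to Dbb is 9 semitones. A major seventh is 11, so 9 makes it diminished.

diminished seventh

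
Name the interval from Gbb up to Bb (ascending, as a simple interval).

augmented third

Counting letters G–A–B gives a third.
Gbb→Bb = 5 semitones, 1 wider than the major third (4), so augmented.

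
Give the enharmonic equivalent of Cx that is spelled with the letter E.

Ebb

C## is pitch class 2. The letter E alone is pitch class 4.
To reach pitch class 2 from E requires an offset of -2 semitones, i.e. double flat: Ebb.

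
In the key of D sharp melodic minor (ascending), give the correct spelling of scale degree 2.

The D# melodic minor (ascending) scale runs D# E# F# G# A# B# C##.
Degree 2 is E#.

E#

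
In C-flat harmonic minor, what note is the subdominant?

Fb

The Cb harmonic minor scale runs Cb Db Ebb Fb Gb Abb Bb.
Degree 4 is Fb.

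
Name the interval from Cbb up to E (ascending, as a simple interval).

doubly augmented third

The letter names run C→E, a span of 2 letter steps, so the interval is some kind of third.
Cbb to E is 6 semitones. A major third is 4, so 6 makes it doubly augmented.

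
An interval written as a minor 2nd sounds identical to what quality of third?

A minor second spans 1 semitone.
A third spanning 1 semitone is doubly diminished (the major third is 4).

doubly diminished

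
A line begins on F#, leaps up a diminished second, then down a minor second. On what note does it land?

F

A diminished second up from F# is Gb (letter G, 0 semitones up).
A minor second down from Gb is F (letter F, 1 semitone down).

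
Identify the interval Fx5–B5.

The letter names run F→B, a span of 3 letter steps, so the interval is some kind of fourth.
F## to B is 4 semitones. A perfect fourth is 5, so 4 makes it diminished.

diminished fourth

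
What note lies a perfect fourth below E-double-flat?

Bbb

E down a perfect fourth is B, so the target letter is B.
From Ebb, a perfect fourth is 5 semitones down: Bbb.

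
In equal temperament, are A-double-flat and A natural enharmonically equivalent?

No

Abb is pitch class 7; A is pitch class 9.
The pitch classes differ (7 vs. 9), so they are not enharmonic equivalents.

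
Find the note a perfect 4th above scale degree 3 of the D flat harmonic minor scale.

Scale degree 3 of Db harmonic minor is Fb.
A perfect fourth (5 semitones) above Fb lands on the letter B, giving Bbb.

Bbb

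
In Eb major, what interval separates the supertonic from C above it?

perfect fifth

The supertonic of Eb major is F.
F up to C: letters F→C make it a fifth; 7 semitones makes it perfect.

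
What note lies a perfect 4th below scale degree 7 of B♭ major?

E

Scale degree 7 of Bb major is A.
A perfect fourth (5 semitones) below A lands on the letter E, giving E.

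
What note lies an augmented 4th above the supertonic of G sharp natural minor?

The supertonic of G# natural minor is A#.
An augmented fourth (6 semitones) above A# lands on the letter D, giving D##.

D##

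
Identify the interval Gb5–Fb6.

Counting letters G–A–B–C–D–E–F gives a seventh.
Gb→Fb = 10 semitones, 1 narrower than the major seventh (11), so minor.

minor seventh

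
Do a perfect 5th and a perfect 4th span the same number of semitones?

No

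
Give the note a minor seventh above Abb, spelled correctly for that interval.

A seventh above A lands on the letter G.
A minor seventh spans 10 semitones, so Abb moves to pitch class 5. On the letter G that is Gbb.

Gbb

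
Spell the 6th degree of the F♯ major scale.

The F# major scale runs F# G# A# B C# D# E#.
Degree 6 is D#.

D#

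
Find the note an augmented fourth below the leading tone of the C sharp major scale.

F#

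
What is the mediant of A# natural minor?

C#

The A# natural minor scale runs A# B# C# D# E# F# G#.
Degree 3 is C#.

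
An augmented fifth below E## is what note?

E down a perfect fifth is A, so the target letter is A.
From E##, an augmented fifth is 8 semitones down: A#.

A#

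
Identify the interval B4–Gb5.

diminished sixth

The letter names run B→G, a span of 5 letter steps, so the interval is some kind of sixth.
B to Gb is 7 semitones. A major sixth is 9, so 7 makes it diminished.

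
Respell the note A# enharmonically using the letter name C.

A# is pitch class 10. The letter C alone is pitch class 0.
To reach pitch class 10 from C requires an offset of -2 semitones, i.e. double flat: Cbb.

Cbb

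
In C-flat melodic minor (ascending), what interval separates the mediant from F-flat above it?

The mediant of Cb melodic minor (ascending) is Ebb.
Ebb up to Fb: letters E→F make it a second; 2 semitones makes it major.

major second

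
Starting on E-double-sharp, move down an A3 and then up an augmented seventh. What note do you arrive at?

B##

An augmented third down from E## is C# (letter C, 5 semitones down).
An augmented seventh up from C# is B## (letter B, 12 semitones up).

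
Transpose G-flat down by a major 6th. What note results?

A sixth below G lands on the letter B.
A major sixth spans 9 semitones, so Gb moves to pitch class 9. On the letter B that is Bbb.

Bbb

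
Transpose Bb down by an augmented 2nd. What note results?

Abb

B down a major second is A, so the target letter is A.
From Bb, an augmented second is 3 semitones down: Abb.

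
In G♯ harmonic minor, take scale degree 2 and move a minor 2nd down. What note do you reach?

G##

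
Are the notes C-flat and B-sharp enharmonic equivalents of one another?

No

Two spellings are enharmonically equivalent only if they share a pitch class.
Here Cb → 11, B# → 0; 0 ≠ 11, so they are not.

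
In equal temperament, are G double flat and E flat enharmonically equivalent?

Two spellings are enharmonically equivalent only if they share a pitch class.
Here Gbb → 5, Eb → 3; 3 ≠ 5, so they are not.

No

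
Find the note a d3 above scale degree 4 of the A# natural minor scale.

F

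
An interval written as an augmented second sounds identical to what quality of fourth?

An augmented second spans 3 semitones.
A fourth spanning 3 semitones is doubly diminished (the perfect fourth is 5).

doubly diminished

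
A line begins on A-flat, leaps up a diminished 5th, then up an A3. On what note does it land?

G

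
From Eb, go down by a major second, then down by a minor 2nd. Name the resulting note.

C

A major second down from Eb is Db (letter D, 2 semitones down).
A minor second down from Db is C (letter C, 1 semitone down).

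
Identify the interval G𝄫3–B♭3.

augmented third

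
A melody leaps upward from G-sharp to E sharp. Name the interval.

major sixth

The letter names run G→E, a span of 5 letter steps, so the interval is some kind of sixth.
G# to E# is 9 semitones. A major sixth is 9, so 9 makes it major.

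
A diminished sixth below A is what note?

C##

A down a major sixth is C, so the target letter is C.
From A, a diminished sixth is 7 semitones down: C##.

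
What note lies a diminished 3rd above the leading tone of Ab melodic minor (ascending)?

The leading tone of Ab melodic minor (ascending) is G.
A diminished third (2 semitones) above G lands on the letter B, giving Bbb.

Bbb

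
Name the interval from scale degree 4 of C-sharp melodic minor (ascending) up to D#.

major sixth

Scale degree 4 of C# melodic minor (ascending) is F#.
F# up to D#: letters F→D make it a sixth; 9 semitones makes it major.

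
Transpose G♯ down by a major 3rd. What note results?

E

A third below G lands on the letter E.
A major third spans 4 semitones, so G# moves to pitch class 4. On the letter E that is E.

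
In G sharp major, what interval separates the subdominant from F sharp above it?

perfect fourth

The subdominant of G# major is C#.
C# up to F#: letters C→F make it a fourth; 5 semitones makes it perfect.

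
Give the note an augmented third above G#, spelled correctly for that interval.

A third above G lands on the letter B.
An augmented third spans 5 semitones, so G# moves to pitch class 1. On the letter B that is B##.

B##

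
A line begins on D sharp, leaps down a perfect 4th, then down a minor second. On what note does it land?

A perfect fourth down from D# is A# (letter A, 5 semitones down).
A minor second down from A# is G## (letter G, 1 semitone down).

G##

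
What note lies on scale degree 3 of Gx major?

Degree 3 takes the letter 2 steps above G, which is B.
In major, degree 3 sits 4 semitones above the tonic. G## + 4 semitones is pitch class 1, spelled on B as B##.

B##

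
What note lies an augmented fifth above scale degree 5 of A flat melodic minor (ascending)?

B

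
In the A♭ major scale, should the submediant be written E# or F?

Each scale degree takes a distinct letter name. Degree 6 of a scale on A must use the letter F.
F and E# are enharmonically the same pitch, but only F uses the letter F, so it is the correct spelling here.

F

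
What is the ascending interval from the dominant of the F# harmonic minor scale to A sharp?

The dominant of F# harmonic minor is C#.
C# up to A#: letters C→A make it a sixth; 9 semitones makes it major.

major sixth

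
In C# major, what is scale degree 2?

Degree 2 takes the letter 1 step above C, which is D.
In major, degree 2 sits 2 semitones above the tonic. C# + 2 semitones is pitch class 3, spelled on D as D#.

D#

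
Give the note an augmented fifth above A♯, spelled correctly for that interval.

E##

A fifth above A lands on the letter E.
An augmented fifth spans 8 semitones, so A# moves to pitch class 6. On the letter E that is E##.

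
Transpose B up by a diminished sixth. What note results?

Gb

B up a major sixth is G#, so the target letter is G.
From B, a diminished sixth is 7 semitones up: Gb.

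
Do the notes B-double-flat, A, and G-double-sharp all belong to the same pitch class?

Bbb = pitch class 9 and A = pitch class 9 and G## = pitch class 9 — the same pitch class, so they are enharmonic equivalents.

Yes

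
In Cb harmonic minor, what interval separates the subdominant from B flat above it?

The subdominant of Cb harmonic minor is Fb.
Fb up to Bb: letters F→B make it a fourth; 6 semitones makes it augmented.

augmented fourth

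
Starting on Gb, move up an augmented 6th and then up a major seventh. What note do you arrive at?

An augmented sixth up from Gb is E (letter E, 10 semitones up).
A major seventh up from E is D# (letter D, 11 semitones up).

D#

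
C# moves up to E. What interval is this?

minor third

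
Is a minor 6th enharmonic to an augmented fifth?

Yes

A minor sixth spans 8 semitones; an augmented fifth spans 8.
They are enharmonically equivalent.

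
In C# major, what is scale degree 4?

F#

The C# major scale runs C# D# E# F# G# A# B#.
Degree 4 is F#.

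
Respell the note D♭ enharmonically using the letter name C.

Db is pitch class 1. The letter C alone is pitch class 0.
To reach pitch class 1 from C requires an offset of +1 semitone, i.e. sharp: C#.

C#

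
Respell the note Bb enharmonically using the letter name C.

Plain C sits 2 semitones above Bb, so on the letter C the same pitch needs a double flat: Cbb.

Cbb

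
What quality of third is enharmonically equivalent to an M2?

diminished

A major second spans 2 semitones.
A third spanning 2 semitones is diminished (the major third is 4).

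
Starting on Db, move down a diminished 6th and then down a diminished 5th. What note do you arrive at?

B#

A diminished sixth down from Db is F# (letter F, 7 semitones down).
A diminished fifth down from F# is B# (letter B, 6 semitones down).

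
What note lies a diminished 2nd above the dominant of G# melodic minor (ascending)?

The dominant of G# melodic minor (ascending) is D#.
A diminished second (0 semitones) above D# lands on the letter E, giving Eb.

Eb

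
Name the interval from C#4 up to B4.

minor seventh

Counting letters C–D–E–F–G–A–B gives a seventh.
C#→B = 10 semitones, 1 narrower than the major seventh (11), so minor.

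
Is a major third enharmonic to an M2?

No

A major third spans 4 semitones; a major second spans 2.
The spans differ, so they are not enharmonic equivalents.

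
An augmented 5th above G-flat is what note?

G up a perfect fifth is D, so the target letter is D.
From Gb, an augmented fifth is 8 semitones up: D.

D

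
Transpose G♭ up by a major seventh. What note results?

G up a major seventh is F#, so the target letter is F.
From Gb, a major seventh is 11 semitones up: F.

F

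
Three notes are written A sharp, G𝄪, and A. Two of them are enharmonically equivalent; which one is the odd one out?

A#

In 12-tone equal temperament, enharmonic equivalents share a pitch class. A# is pitch class 10; G## is pitch class 9; A is pitch class 9.
G## and A share pitch class 9, while A# is pitch class 10.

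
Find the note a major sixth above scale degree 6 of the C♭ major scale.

F

Scale degree 6 of Cb major is Ab.
A major sixth (9 semitones) above Ab lands on the letter F, giving F.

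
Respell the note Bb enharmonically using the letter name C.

Cbb

Plain C sits 2 semitones above Bb, so on the letter C the same pitch needs a double flat: Cbb.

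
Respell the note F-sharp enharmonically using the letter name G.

Gb

F# is pitch class 6. The letter G alone is pitch class 7.
To reach pitch class 6 from G requires an offset of -1 semitone, i.e. flat: Gb.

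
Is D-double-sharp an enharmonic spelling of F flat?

D## is pitch class 4; Fb is pitch class 4.
All spellings map to pitch class 4, so they are enharmonically equivalent.

Yes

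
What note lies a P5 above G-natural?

A fifth above G lands on the letter D.
A perfect fifth spans 7 semitones, so G moves to pitch class 2. On the letter D that is D.

D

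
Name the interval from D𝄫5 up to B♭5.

augmented sixth

The letter names run D→B, a span of 5 letter steps, so the interval is some kind of sixth.
Dbb to Bb is 10 semitones. A major sixth is 9, so 10 makes it augmented.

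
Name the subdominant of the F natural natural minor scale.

The F natural minor scale runs F G Ab Bb C Db Eb.
Degree 4 is Bb.

Bb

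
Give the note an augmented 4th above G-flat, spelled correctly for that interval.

A fourth above G lands on the letter C.
An augmented fourth spans 6 semitones, so Gb moves to pitch class 0. On the letter C that is C.

C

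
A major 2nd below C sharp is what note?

B

A second below C lands on the letter B.
A major second spans 2 semitones, so C# moves to pitch class 11. On the letter B that is B.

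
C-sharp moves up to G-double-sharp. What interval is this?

The letter names run C→G, a span of 4 letter steps, so the interval is some kind of fifth.
C# to G## is 8 semitones. A perfect fifth is 7, so 8 makes it augmented.

augmented fifth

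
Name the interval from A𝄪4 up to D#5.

diminished fourth

The letter names run A→D, a span of 3 letter steps, so the interval is some kind of fourth.
A## to D# is 4 semitones. A perfect fourth is 5, so 4 makes it diminished.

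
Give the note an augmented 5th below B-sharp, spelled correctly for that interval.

E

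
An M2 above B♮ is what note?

A second above B lands on the letter C.
A major second spans 2 semitones, so B moves to pitch class 1. On the letter C that is C#.

C#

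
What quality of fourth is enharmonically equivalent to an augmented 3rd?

perfect

An augmented third spans 5 semitones.
A fourth spanning 5 semitones is perfect (the perfect fourth is 5).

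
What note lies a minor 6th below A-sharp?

A sixth below A lands on the letter C.
A minor sixth spans 8 semitones, so A# moves to pitch class 2. On the letter C that is C##.

C##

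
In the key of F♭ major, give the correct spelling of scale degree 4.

Bbb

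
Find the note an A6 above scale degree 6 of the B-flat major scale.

Scale degree 6 of Bb major is G.
An augmented sixth (10 semitones) above G lands on the letter E, giving E#.

E#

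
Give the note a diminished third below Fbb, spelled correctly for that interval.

Db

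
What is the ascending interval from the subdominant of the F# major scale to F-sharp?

The subdominant of F# major is B.
B up to F#: letters B→F make it a fifth; 7 semitones makes it perfect.

perfect fifth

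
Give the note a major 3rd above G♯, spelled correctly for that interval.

G up a major third is B, so the target letter is B.
From G#, a major third is 4 semitones up: B#.

B#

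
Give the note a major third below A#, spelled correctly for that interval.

A third below A lands on the letter F.
A major third spans 4 semitones, so A# moves to pitch class 6. On the letter F that is F#.

F#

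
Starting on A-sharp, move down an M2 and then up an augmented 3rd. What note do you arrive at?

B##

A major second down from A# is G# (letter G, 2 semitones down).
An augmented third up from G# is B## (letter B, 5 semitones up).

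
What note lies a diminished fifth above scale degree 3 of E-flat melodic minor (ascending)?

Scale degree 3 of Eb melodic minor (ascending) is Gb.
A diminished fifth (6 semitones) above Gb lands on the letter D, giving Dbb.

Dbb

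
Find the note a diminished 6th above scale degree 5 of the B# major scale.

D

Scale degree 5 of B# major is F##.
A diminished sixth (7 semitones) above F## lands on the letter D, giving D.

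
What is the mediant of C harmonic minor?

Eb

The C harmonic minor scale runs C D Eb F G Ab B.
Degree 3 is Eb.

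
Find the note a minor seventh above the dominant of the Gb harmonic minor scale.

Cb

The dominant of Gb harmonic minor is Db.
A minor seventh (10 semitones) above Db lands on the letter C, giving Cb.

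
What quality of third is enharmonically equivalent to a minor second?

doubly diminished

A minor second spans 1 semitone.
A third spanning 1 semitone is doubly diminished (the major third is 4).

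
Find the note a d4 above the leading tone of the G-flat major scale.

The leading tone of Gb major is F.
A diminished fourth (4 semitones) above F lands on the letter B, giving Bbb.

Bbb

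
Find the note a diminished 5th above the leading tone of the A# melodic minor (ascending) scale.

The leading tone of A# melodic minor (ascending) is G##.
A diminished fifth (6 semitones) above G## lands on the letter D, giving D#.

D#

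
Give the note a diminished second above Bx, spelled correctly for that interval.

A second above B lands on the letter C.
A diminished second spans 0 semitones, so B## moves to pitch class 1. On the letter C that is C#.

C#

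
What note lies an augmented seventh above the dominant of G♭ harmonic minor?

C#

The dominant of Gb harmonic minor is Db.
An augmented seventh (12 semitones) above Db lands on the letter C, giving C#.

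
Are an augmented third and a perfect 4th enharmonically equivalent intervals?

An augmented third spans 5 semitones; a perfect fourth spans 5.
They are enharmonically equivalent.

Yes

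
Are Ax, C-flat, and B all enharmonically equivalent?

Yes

A## is pitch class 11; Cb is pitch class 11; B is pitch class 11.
All spellings map to pitch class 11, so they are enharmonically equivalent.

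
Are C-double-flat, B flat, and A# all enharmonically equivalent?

Yes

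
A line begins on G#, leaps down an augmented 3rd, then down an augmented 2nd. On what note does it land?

An augmented third down from G# is Eb (letter E, 5 semitones down).
An augmented second down from Eb is Dbb (letter D, 3 semitones down).

Dbb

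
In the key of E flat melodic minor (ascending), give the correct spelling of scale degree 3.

Gb

Degree 3 takes the letter 2 steps above E, which is G.
In melodic minor (ascending), degree 3 sits 3 semitones above the tonic. Eb + 3 semitones is pitch class 6, spelled on G as Gb.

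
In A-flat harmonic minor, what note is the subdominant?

Db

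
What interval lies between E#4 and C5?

diminished sixth

Counting letters E–F–G–A–B–C gives a sixth.
E#→C = 7 semitones, 2 narrower than the major sixth (9), so diminished.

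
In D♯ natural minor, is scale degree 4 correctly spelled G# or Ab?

G#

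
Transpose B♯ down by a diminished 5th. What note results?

E##

B down a perfect fifth is E, so the target letter is E.
From B#, a diminished fifth is 6 semitones down: E##.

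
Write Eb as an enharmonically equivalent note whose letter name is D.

Eb is pitch class 3. The letter D alone is pitch class 2.
To reach pitch class 3 from D requires an offset of +1 semitone, i.e. sharp: D#.

D#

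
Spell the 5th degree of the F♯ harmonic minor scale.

C#

Degree 5 takes the letter 4 steps above F, which is C.
In harmonic minor, degree 5 sits 7 semitones above the tonic. F# + 7 semitones is pitch class 1, spelled on C as C#.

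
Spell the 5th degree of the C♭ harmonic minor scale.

Gb

Degree 5 takes the letter 4 steps above C, which is G.
In harmonic minor, degree 5 sits 7 semitones above the tonic. Cb + 7 semitones is pitch class 6, spelled on G as Gb.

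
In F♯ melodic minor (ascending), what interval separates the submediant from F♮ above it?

The submediant of F# melodic minor (ascending) is D#.
D# up to F: letters D→F make it a third; 2 semitones makes it diminished.

diminished third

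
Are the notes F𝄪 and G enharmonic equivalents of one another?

F## is pitch class 7; G is pitch class 7.
All spellings map to pitch class 7, so they are enharmonically equivalent.

Yes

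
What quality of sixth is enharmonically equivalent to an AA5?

major

A doubly augmented fifth spans 9 semitones.
A sixth spanning 9 semitones is major (the major sixth is 9).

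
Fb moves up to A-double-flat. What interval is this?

The letter names run F→A, a span of 2 letter steps, so the interval is some kind of third.
Fb to Abb is 3 semitones. A major third is 4, so 3 makes it minor.

minor third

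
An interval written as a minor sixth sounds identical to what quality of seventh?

A minor sixth spans 8 semitones.
A seventh spanning 8 semitones is doubly diminished (the major seventh is 11).

doubly diminished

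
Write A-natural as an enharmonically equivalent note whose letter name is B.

Bbb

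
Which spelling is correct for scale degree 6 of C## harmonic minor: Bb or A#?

A#

Each scale degree takes a distinct letter name. Degree 6 of a scale on C must use the letter A.
A# and Bb are enharmonically the same pitch, but only A# uses the letter A, so it is the correct spelling here.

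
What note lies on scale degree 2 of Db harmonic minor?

Degree 2 takes the letter 1 step above D, which is E.
In harmonic minor, degree 2 sits 2 semitones above the tonic. Db + 2 semitones is pitch class 3, spelled on E as Eb.

Eb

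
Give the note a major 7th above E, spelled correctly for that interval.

E up a major seventh is D#, so the target letter is D.
From E, a major seventh is 11 semitones up: D#.

D#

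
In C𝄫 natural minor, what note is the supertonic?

Dbb

Degree 2 takes the letter 1 step above C, which is D.
In natural minor, degree 2 sits 2 semitones above the tonic. Cbb + 2 semitones is pitch class 0, spelled on D as Dbb.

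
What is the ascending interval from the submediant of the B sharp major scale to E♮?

diminished sixth

The submediant of B# major is G##.
G## up to E: letters G→E make it a sixth; 7 semitones makes it diminished.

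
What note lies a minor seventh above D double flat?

D up a major seventh is C#, so the target letter is C.
From Dbb, a minor seventh is 10 semitones up: Cbb.

Cbb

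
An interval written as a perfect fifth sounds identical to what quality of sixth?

diminished

A perfect fifth spans 7 semitones.
A sixth spanning 7 semitones is diminished (the major sixth is 9).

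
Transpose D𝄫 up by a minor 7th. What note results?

D up a major seventh is C#, so the target letter is C.
From Dbb, a minor seventh is 10 semitones up: Cbb.

Cbb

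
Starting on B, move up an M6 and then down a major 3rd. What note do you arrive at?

A major sixth up from B is G# (letter G, 9 semitones up).
A major third down from G# is E (letter E, 4 semitones down).

E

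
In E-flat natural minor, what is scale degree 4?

Degree 4 takes the letter 3 steps above E, which is A.
In natural minor, degree 4 sits 5 semitones above the tonic. Eb + 5 semitones is pitch class 8, spelled on A as Ab.

Ab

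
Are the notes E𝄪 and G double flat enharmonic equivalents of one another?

E## is pitch class 6; Gbb is pitch class 5.
The pitch classes differ (6 vs. 5), so they are not enharmonic equivalents.

No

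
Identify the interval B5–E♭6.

The letter names run B→E, a span of 3 letter steps, so the interval is some kind of fourth.
B to Eb is 4 semitones. A perfect fourth is 5, so 4 makes it diminished.

diminished fourth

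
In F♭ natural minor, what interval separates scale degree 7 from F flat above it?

major second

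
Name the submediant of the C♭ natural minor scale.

Degree 6 takes the letter 5 steps above C, which is A.
In natural minor, degree 6 sits 8 semitones above the tonic. Cb + 8 semitones is pitch class 7, spelled on A as Abb.

Abb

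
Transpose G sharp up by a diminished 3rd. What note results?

A third above G lands on the letter B.
A diminished third spans 2 semitones, so G# moves to pitch class 10. On the letter B that is Bb.

Bb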